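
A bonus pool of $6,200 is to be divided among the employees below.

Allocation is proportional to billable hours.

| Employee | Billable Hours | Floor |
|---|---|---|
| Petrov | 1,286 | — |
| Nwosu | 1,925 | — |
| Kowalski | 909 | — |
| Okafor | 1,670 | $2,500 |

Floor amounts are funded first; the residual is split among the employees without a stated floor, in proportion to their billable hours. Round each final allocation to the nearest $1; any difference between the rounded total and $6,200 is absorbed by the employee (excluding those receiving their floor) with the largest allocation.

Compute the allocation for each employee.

Minimums first: Okafor $2,500. Remaining pool $3,700.
Remaining pool split over remaining billable hours 4,120: Petrov 1,154.90 → $1,155; Nwosu 1,728.76 → $1,729; Kowalski 816.33 → $816.

Petrov: $1,155 · Nwosu: $1,729 · Kowalski: $816 · Okafor: $2,500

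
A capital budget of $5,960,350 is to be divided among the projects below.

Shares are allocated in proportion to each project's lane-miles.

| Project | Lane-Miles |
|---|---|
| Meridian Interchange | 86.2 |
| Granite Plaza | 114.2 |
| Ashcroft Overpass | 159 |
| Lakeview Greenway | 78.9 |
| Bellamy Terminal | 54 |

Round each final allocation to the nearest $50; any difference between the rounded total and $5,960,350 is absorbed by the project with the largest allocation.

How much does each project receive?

Total lane-miles = 492.3.
Unrounded shares: Meridian Interchange 86.2/492.3 × $5,960,350 = 1,043,636.34; Granite Plaza 114.2/492.3 × $5,960,350 = 1,382,636.54; Ashcroft Overpass 159/492.3 × $5,960,350 = 1,925,036.87; Lakeview Greenway 78.9/492.3 × $5,960,350 = 955,254.14; Bellamy Terminal 54/492.3 × $5,960,350 = 653,786.11.
After rounding ($50): Meridian Interchange $1,043,650; Granite Plaza $1,382,650; Ashcroft Overpass $1,925,050; Lakeview Greenway $955,250; Bellamy Terminal $653,800. Sum = $5,960,400.
Difference $5,960,350 − $5,960,400 = −$50 applied to largest allocation (Ashcroft Overpass): Ashcroft Overpass becomes $1,925,000.

Meridian Interchange: $1,043,650 | Granite Plaza: $1,382,650 | Ashcroft Overpass: $1,925,000 | Lakeview Greenway: $955,250 | Bellamy Terminal: $653,800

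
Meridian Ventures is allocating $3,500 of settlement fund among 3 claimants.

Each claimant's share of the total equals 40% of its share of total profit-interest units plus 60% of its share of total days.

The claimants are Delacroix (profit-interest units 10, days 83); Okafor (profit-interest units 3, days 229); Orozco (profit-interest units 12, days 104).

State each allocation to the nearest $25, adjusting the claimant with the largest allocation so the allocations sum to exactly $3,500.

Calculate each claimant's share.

Profit-interest units total 25; days total 416.
Composite weights (40% profit-interest units + 60% days): Delacroix 0.2797; Okafor 0.3783; Orozco 0.3420.
Pro-rata amounts: Delacroix 978.99; Okafor 1,324.01; Orozco 1,197.00.
After rounding ($25): Delacroix $975; Okafor $1,325; Orozco $1,200. Sum = $3,500.
Rounded total matches; no reconciliation needed.

Delacroix: $975; Okafor: $1,325; Orozco: $1,200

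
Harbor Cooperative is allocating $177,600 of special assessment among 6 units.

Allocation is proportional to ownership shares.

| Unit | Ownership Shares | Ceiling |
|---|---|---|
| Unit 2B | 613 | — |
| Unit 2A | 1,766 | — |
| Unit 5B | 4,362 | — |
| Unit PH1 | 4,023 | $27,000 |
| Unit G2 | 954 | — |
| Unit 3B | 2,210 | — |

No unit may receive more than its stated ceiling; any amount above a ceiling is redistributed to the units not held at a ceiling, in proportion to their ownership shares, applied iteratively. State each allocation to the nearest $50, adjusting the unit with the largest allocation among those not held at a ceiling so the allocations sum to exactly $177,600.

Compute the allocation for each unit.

Ownership shares total: 13,928.
Pro-rata shares before constraints: Unit 2B 7,816.54; Unit 2A 22,518.78; Unit 5B 55,621.14; Unit PH1 51,298.45; Unit G2 12,164.73; Unit 3B 28,180.36.
Cap binds for Unit PH1 ($27,000); residual $150,600 reallocated over remaining ownership shares 9,905.
Remaining shares: Unit 2B 9,320.32 → $9,300; Unit 2A 26,851.04 → $26,850; Unit 5B 66,321.78 → $66,300; Unit G2 14,505.04 → $14,500; Unit 3B 33,601.82 → $33,600.
Rounding difference +$50 applied to Unit 5B → $66,350.

Unit 2B: $9,300 | Unit 2A: $26,850 | Unit 5B: $66,350 | Unit PH1: $27,000 | Unit G2: $14,500 | Unit 3B: $33,600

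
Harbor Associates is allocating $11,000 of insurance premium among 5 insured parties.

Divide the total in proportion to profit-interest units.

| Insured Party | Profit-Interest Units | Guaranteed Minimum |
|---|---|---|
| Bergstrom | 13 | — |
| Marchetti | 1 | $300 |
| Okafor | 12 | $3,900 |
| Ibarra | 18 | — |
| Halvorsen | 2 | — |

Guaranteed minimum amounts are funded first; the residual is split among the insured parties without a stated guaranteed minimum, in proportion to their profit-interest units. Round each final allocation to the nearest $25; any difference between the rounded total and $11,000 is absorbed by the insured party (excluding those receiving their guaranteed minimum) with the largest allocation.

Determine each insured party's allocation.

Fund the minimums — Marchetti $300; Okafor $3,900. Balance $6,800.
Balance split over remaining profit-interest units 33: Bergstrom 2,678.79 → $2,675; Ibarra 3,709.09 → $3,700; Halvorsen 412.12 → $400.
Rounding difference +$25 applied to Ibarra → $3,725.

Bergstrom: $2,675; Marchetti: $300; Okafor: $3,900; Ibarra: $3,725; Halvorsen: $400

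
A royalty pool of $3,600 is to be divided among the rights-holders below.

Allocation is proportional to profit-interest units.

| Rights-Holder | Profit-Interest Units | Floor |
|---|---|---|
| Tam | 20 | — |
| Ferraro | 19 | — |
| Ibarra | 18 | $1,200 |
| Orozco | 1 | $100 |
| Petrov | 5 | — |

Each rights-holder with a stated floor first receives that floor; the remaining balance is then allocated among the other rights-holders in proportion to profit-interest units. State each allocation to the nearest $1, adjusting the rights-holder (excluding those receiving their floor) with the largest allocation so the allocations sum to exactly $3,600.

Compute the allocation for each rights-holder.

Guaranteed amounts: Ibarra $1,200; Orozco $100. Remaining pool $2,300.
Remaining pool split over remaining profit-interest units 44: Tam 1,045.45 → $1,045; Ferraro 993.18 → $993; Petrov 261.36 → $261.
Rounding difference +$1 applied to Tam → $1,046.

Tam: $1,046 · Ferraro: $993 · Ibarra: $1,200 · Orozco: $100 · Petrov: $261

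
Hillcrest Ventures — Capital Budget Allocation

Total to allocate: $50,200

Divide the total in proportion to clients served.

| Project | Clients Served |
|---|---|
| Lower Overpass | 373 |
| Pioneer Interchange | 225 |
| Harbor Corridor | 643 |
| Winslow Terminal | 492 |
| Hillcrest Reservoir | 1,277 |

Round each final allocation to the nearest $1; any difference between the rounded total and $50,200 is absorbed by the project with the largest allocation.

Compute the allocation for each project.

Sum of clients served: 3,010.
Pro-rata amounts: Lower Overpass 373/3,010 × $50,200 = 6,220.80; Pioneer Interchange 225/3,010 × $50,200 = 3,752.49; Harbor Corridor 643/3,010 × $50,200 = 10,723.79; Winslow Terminal 492/3,010 × $50,200 = 8,205.45; Hillcrest Reservoir 1,277/3,010 × $50,200 = 21,297.48.
Rounded to nearest $1: Lower Overpass $6,221; Pioneer Interchange $3,752; Harbor Corridor $10,724; Winslow Terminal $8,205; Hillcrest Reservoir $21,297. Sum = $50,199.
Difference $50,200 − $50,199 = +$1 applied to largest allocation (Hillcrest Reservoir): Hillcrest Reservoir becomes $21,298.

Lower Overpass: $6,221; Pioneer Interchange: $3,752; Harbor Corridor: $10,724; Winslow Terminal: $8,205; Hillcrest Reservoir: $21,298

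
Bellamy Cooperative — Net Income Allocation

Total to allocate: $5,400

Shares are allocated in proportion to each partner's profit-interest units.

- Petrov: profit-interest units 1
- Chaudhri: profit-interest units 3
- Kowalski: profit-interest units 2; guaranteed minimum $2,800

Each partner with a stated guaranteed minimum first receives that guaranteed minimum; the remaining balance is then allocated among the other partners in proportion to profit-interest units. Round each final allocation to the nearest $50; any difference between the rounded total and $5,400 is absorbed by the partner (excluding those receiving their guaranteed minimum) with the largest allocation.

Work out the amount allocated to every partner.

Minimums first: Kowalski $2,800. Remaining pool $2,600.
Remaining pool split over remaining profit-interest units 4: Petrov 650.00 → $650; Chaudhri 1,950.00 → $1,950.

Petrov: $650 · Chaudhri: $1,950 · Kowalski: $2,800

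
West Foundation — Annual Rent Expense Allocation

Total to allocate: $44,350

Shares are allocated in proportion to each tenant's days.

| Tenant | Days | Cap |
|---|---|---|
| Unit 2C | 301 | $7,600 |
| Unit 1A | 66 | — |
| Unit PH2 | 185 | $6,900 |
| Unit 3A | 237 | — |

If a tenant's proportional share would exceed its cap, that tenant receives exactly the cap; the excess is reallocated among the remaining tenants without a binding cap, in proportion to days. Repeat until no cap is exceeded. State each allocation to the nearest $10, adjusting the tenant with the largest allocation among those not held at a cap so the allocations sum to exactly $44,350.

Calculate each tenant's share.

Days total: 789.
Pro-rata shares before constraints: Unit 2C 16,919.33; Unit 1A 3,709.89; Unit PH2 10,398.92; Unit 3A 13,321.86.
Cap binds for Unit 2C ($7,600), Unit PH2 ($6,900); balance $29,850 reallocated over remaining days 303.
Redistributed shares: Unit 1A 6,501.98 → $6,500; Unit 3A 23,348.02 → $23,350.

Unit 2C: $7,600 | Unit 1A: $6,500 | Unit PH2: $6,900 | Unit 3A: $23,350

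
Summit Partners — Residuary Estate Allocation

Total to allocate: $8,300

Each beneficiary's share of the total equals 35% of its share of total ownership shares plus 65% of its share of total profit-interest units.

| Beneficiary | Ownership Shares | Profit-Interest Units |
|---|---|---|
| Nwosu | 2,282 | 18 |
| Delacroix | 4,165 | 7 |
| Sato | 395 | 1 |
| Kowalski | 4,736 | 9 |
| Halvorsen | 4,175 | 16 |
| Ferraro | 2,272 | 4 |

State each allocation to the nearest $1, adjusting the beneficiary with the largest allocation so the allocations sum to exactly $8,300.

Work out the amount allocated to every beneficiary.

Totals — ownership shares 18,025, profit-interest units 55.
Blended shares (35% ownership shares + 65% profit-interest units): Nwosu 0.2570; Delacroix 0.1636; Sato 0.0195; Kowalski 0.1983; Halvorsen 0.2702; Ferraro 0.0914.
Proportional shares: Nwosu 2,133.42; Delacroix 1,357.89; Sato 161.75; Kowalski 1,646.10; Halvorsen 2,242.32; Ferraro 758.53.
At nearest $1: Nwosu $2,133; Delacroix $1,358; Sato $162; Kowalski $1,646; Halvorsen $2,242; Ferraro $759. Sum = $8,300.
Rounded total matches; no reconciliation needed.

Nwosu: $2,133 · Delacroix: $1,358 · Sato: $162 · Kowalski: $1,646 · Halvorsen: $2,242 · Ferraro: $759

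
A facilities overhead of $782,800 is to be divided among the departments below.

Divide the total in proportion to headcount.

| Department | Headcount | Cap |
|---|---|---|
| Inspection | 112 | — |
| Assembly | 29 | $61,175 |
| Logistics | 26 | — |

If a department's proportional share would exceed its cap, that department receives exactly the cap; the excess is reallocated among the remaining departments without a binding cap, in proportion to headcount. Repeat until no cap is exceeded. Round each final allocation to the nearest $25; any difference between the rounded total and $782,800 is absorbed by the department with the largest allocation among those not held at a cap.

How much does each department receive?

Inspection: $585,675 | Assembly: $61,175 | Logistics: $135,950

Sum of headcount: 167.
Pro-rata shares before constraints: Inspection 524,991.62; Assembly 135,935.33; Logistics 121,873.05.
Held at cap: Assembly ($61,175); balance $721,625 reallocated over remaining headcount 138.
Shares after redistribution: Inspection 585,666.67 → $585,675; Logistics 135,958.33 → $135,950.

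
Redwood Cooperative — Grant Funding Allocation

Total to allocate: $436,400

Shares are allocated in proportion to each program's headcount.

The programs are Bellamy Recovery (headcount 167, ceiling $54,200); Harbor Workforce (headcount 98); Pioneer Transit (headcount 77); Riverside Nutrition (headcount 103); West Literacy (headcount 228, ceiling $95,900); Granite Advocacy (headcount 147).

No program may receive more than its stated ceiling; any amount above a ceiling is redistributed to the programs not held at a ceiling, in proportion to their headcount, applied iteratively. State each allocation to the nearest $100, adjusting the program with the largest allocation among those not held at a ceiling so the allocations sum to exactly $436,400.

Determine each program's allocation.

Headcount total: 820.
Pro-rata shares before constraints: Bellamy Recovery 88,876.59; Harbor Workforce 52,155.12; Pioneer Transit 40,979.02; Riverside Nutrition 54,816.10; West Literacy 121,340.49; Granite Advocacy 78,232.68.
Capped: Bellamy Recovery ($54,200), West Literacy ($95,900); residual $286,300 reallocated over remaining headcount 425.
Redistributed shares: Harbor Workforce 66,017.41 → $66,000; Pioneer Transit 51,870.82 → $51,900; Riverside Nutrition 69,385.65 → $69,400; Granite Advocacy 99,026.12 → $99,000.

Bellamy Recovery: $54,200 · Harbor Workforce: $66,000 · Pioneer Transit: $51,900 · Riverside Nutrition: $69,400 · West Literacy: $95,900 · Granite Advocacy: $99,000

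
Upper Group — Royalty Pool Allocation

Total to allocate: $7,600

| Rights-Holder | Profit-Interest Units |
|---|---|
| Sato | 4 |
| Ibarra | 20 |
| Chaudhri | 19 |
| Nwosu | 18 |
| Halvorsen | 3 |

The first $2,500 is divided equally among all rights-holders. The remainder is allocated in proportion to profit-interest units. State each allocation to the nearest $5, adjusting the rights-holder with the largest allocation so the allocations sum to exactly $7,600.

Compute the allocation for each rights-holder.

Sato: $820 · Ibarra: $2,090 · Chaudhri: $2,015 · Nwosu: $1,935 · Halvorsen: $740

First tranche $2,500 split equally: $500 each.
Remainder $5,100 by profit-interest units (total 64): Sato 318.75 → $320; Ibarra 1,593.75 → $1,595; Chaudhri 1,514.06 → $1,515; Nwosu 1,434.38 → $1,435; Halvorsen 239.06 → $240.
Rounding difference −$5 on remainder applied to Ibarra.
Totals: Sato $500 + $320 = $820; Ibarra $500 + $1,590 = $2,090; Chaudhri $500 + $1,515 = $2,015; Nwosu $500 + $1,435 = $1,935; Halvorsen $500 + $240 = $740.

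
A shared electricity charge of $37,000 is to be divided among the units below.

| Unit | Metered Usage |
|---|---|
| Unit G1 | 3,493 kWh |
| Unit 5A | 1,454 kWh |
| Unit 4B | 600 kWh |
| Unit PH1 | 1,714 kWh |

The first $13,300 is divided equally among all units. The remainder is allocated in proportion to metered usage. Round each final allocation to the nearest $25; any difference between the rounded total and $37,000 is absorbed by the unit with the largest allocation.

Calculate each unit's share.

Unit G1: $14,725 | Unit 5A: $8,075 | Unit 4B: $5,275 | Unit PH1: $8,925

$13,300 shared equally gives $3,325 per unit.
Remainder $23,700 by metered usage (total 7,261): Unit G1 11,401.20 → $11,400; Unit 5A 4,745.88 → $4,750; Unit 4B 1,958.41 → $1,950; Unit PH1 5,594.52 → $5,600.
Totals: Unit G1 $3,325 + $11,400 = $14,725; Unit 5A $3,325 + $4,750 = $8,075; Unit 4B $3,325 + $1,950 = $5,275; Unit PH1 $3,325 + $5,600 = $8,925.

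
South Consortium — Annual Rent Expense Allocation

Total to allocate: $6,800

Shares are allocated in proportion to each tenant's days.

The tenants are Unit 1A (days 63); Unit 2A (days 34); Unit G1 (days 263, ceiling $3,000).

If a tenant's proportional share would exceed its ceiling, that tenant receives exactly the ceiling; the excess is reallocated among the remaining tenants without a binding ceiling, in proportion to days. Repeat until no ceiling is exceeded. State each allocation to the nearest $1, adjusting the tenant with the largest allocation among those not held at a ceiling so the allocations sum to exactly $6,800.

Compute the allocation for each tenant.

Unit 1A: $2,468 · Unit 2A: $1,332 · Unit G1: $3,000

Days total: 360.
Proportional shares (ignoring caps): Unit 1A 1,190.00; Unit 2A 642.22; Unit G1 4,967.78.
Held at cap: Unit G1 ($3,000); residual $3,800 reallocated over remaining days 97.
Redistributed shares: Unit 1A 2,468.04 → $2,468; Unit 2A 1,331.96 → $1,332.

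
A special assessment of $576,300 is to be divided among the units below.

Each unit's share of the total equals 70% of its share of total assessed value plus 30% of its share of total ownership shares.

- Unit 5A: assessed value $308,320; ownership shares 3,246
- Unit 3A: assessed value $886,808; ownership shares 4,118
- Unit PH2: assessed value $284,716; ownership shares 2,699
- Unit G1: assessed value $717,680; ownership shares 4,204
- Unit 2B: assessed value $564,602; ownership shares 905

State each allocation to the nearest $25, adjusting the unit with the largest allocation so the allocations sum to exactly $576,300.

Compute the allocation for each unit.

Totals — assessed value 2,762,126, ownership shares 15,172.
Composite weights (70% assessed value + 30% ownership shares): Unit 5A 0.1423; Unit 3A 0.3062; Unit PH2 0.1255; Unit G1 0.2650; Unit 2B 0.1610.
Raw shares: Unit 5A 82,019.56; Unit 3A 176,444.77; Unit PH2 72,338.93; Unit G1 152,723.54; Unit 2B 92,773.21.
At nearest $25: Unit 5A $82,025; Unit 3A $176,450; Unit PH2 $72,350; Unit G1 $152,725; Unit 2B $92,775. Sum = $576,325.
Difference $576,300 − $576,325 = −$25 applied to largest allocation (Unit 3A): Unit 3A becomes $176,425.

Unit 5A: $82,025 | Unit 3A: $176,425 | Unit PH2: $72,350 | Unit G1: $152,725 | Unit 2B: $92,775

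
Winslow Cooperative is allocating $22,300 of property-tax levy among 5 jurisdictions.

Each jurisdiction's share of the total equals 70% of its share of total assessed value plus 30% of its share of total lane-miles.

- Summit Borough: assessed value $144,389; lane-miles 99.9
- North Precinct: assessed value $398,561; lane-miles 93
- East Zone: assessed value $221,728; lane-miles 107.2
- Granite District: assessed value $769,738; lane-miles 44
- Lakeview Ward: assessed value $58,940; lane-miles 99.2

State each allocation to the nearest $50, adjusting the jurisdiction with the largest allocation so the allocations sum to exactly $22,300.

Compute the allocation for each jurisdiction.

Summit Borough: $2,900; North Precinct: $5,300; East Zone: $3,800; Granite District: $8,250; Lakeview Ward: $2,050

Assessed value total 1,593,356; lane-miles total 443.3.
Blended shares (70% assessed value + 30% lane-miles): Summit Borough 0.1310; North Precinct 0.2380; East Zone 0.1700; Granite District 0.3679; Lakeview Ward 0.0930.
Proportional shares: Summit Borough 2,922.20; North Precinct 5,308.17; East Zone 3,790.05; Granite District 8,205.09; Lakeview Ward 2,074.49.
After rounding ($50): Summit Borough $2,900; North Precinct $5,300; East Zone $3,800; Granite District $8,200; Lakeview Ward $2,050. Sum = $22,250.
Difference $22,300 − $22,250 = +$50 applied to largest allocation (Granite District): Granite District becomes $8,250.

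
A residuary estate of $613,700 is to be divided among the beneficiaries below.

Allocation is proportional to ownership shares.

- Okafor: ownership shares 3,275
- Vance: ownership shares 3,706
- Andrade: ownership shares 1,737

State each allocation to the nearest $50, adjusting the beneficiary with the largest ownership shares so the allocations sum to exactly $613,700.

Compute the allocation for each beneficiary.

Sum of ownership shares: 8,718.
Proportional shares: Okafor 3,275/8,718 × $613,700 = 230,542.27; Vance 3,706/8,718 × $613,700 = 260,882.34; Andrade 1,737/8,718 × $613,700 = 122,275.40.
Rounded to nearest $50: Okafor $230,550; Vance $260,900; Andrade $122,300. Sum = $613,750.
Difference $613,700 − $613,750 = −$50 applied to largest ownership shares (Vance): Vance becomes $260,850.

Okafor: $230,550 · Vance: $260,850 · Andrade: $122,300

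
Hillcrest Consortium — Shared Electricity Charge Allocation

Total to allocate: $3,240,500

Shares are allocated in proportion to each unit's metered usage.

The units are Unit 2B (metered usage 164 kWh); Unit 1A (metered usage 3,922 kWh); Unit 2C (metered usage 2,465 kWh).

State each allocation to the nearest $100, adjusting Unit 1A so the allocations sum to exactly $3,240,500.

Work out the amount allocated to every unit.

Sum of metered usage: 6,551.
Proportional shares: Unit 2B 164/6,551 × $3,240,500 = 81,123.80; Unit 1A 3,922/6,551 × $3,240,500 = 1,940,045.95; Unit 2C 2,465/6,551 × $3,240,500 = 1,219,330.25.
Rounded to nearest $100: Unit 2B $81,100; Unit 1A $1,940,000; Unit 2C $1,219,300. Sum = $3,240,400.
Difference $3,240,500 − $3,240,400 = +$100 applied to Unit 1A: Unit 1A becomes $1,940,100.

Unit 2B: $81,100; Unit 1A: $1,940,100; Unit 2C: $1,219,300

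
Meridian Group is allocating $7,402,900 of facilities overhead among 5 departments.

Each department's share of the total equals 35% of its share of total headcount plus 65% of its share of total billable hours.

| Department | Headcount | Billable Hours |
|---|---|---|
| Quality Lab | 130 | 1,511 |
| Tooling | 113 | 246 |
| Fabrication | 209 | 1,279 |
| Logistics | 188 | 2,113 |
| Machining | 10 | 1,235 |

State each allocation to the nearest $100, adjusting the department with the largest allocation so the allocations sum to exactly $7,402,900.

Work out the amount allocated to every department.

Headcount total 650; billable hours total 6,384.
Blended shares (35% headcount + 65% billable hours): Quality Lab 0.2238; Tooling 0.0859; Fabrication 0.2428; Logistics 0.3164; Machining 0.1311.
Raw shares: Quality Lab 1,657,106.23; Tooling 635,858.37; Fabrication 1,797,146.21; Logistics 2,342,056.81; Machining 970,732.38.
Rounded to nearest $100: Quality Lab $1,657,100; Tooling $635,900; Fabrication $1,797,100; Logistics $2,342,100; Machining $970,700. Sum = $7,402,900.
Rounded total matches; no reconciliation needed.

Quality Lab: $1,657,100 | Tooling: $635,900 | Fabrication: $1,797,100 | Logistics: $2,342,100 | Machining: $970,700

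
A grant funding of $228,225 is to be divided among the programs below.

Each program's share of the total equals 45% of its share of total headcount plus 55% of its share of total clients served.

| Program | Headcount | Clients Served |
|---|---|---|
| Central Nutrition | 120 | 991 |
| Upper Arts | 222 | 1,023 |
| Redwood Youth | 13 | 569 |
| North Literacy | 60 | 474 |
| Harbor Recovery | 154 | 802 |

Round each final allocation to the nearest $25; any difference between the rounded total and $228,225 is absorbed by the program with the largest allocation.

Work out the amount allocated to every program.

Central Nutrition: $53,900 · Upper Arts: $73,350 · Redwood Youth: $20,850 · North Literacy: $26,250 · Harbor Recovery: $53,875

Headcount total 569; clients served total 3,859.
Combined weights (45% headcount + 55% clients served): Central Nutrition 0.2361; Upper Arts 0.3214; Redwood Youth 0.0914; North Literacy 0.1150; Harbor Recovery 0.2361.
Proportional shares: Central Nutrition 53,894.10; Upper Arts 73,345.40; Redwood Youth 20,854.59; North Literacy 26,247.71; Harbor Recovery 53,883.20.
Rounded to nearest $25: Central Nutrition $53,900; Upper Arts $73,350; Redwood Youth $20,850; North Literacy $26,250; Harbor Recovery $53,875. Sum = $228,225.
No rounding difference to absorb.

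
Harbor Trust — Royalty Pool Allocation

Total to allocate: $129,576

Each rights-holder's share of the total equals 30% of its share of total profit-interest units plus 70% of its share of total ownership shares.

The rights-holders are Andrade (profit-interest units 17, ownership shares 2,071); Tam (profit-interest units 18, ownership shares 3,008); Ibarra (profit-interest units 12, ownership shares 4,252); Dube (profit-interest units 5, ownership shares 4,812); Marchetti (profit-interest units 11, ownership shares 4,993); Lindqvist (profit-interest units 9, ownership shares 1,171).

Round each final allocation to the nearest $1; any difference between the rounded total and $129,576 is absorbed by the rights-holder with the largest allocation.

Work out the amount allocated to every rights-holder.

Profit-interest units total 72; ownership shares total 20,307.
Combined weights (30% profit-interest units + 70% ownership shares): Andrade 0.1422; Tam 0.1787; Ibarra 0.1966; Dube 0.1867; Marchetti 0.2179; Lindqvist 0.0779.
Pro-rata amounts: Andrade 18,428.62; Tam 23,153.73; Ibarra 25,470.77; Dube 24,192.77; Marchetti 28,240.62; Lindqvist 10,089.49.
After rounding ($1): Andrade $18,429; Tam $23,154; Ibarra $25,471; Dube $24,193; Marchetti $28,241; Lindqvist $10,089. Sum = $129,577.
Difference $129,576 − $129,577 = −$1 applied to largest allocation (Marchetti): Marchetti becomes $28,240.

Andrade: $18,429; Tam: $23,154; Ibarra: $25,471; Dube: $24,193; Marchetti: $28,240; Lindqvist: $10,089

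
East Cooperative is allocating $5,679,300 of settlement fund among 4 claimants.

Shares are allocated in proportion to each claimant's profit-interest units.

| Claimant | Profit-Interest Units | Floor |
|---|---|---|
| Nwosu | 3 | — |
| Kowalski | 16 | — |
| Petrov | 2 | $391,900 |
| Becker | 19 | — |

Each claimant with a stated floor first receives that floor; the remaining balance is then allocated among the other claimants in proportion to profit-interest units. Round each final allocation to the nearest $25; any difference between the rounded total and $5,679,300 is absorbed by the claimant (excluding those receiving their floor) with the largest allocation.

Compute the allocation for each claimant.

Nwosu: $417,425 | Kowalski: $2,226,275 | Petrov: $391,900 | Becker: $2,643,700

Minimums first: Petrov $391,900. Remaining pool $5,287,400.
Remaining pool split over remaining profit-interest units 38: Nwosu 417,426.32 → $417,425; Kowalski 2,226,273.68 → $2,226,275; Becker 2,643,700.00 → $2,643,700.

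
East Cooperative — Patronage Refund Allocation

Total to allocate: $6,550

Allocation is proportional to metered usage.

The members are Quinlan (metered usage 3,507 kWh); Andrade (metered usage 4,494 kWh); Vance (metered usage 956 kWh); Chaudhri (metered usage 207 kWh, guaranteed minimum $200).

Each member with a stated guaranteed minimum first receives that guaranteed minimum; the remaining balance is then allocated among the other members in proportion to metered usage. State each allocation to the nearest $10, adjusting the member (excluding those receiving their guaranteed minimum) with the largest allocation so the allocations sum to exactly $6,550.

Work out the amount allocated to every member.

Quinlan: $2,490 · Andrade: $3,180 · Vance: $680 · Chaudhri: $200

Guaranteed amounts: Chaudhri $200. Remaining pool $6,350.
Remaining pool split over remaining metered usage 8,957: Quinlan 2,486.26 → $2,490; Andrade 3,185.99 → $3,190; Vance 677.75 → $680.
Rounding difference −$10 applied to Andrade → $3,180.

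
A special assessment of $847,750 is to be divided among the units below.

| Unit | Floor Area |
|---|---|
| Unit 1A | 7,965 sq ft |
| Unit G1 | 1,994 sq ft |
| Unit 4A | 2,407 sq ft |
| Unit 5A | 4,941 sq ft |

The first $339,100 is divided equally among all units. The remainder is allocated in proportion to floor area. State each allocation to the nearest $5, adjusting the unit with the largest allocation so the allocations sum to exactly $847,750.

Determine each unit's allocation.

$339,100 shared equally gives $84,775 per unit.
Remainder $508,650 by floor area (total 17,307): Unit 1A 234,090.09 → $234,090; Unit G1 58,603.35 → $58,605; Unit 4A 70,741.35 → $70,740; Unit 5A 145,215.21 → $145,215.
Totals: Unit 1A $84,775 + $234,090 = $318,865; Unit G1 $84,775 + $58,605 = $143,380; Unit 4A $84,775 + $70,740 = $155,515; Unit 5A $84,775 + $145,215 = $229,990.

Unit 1A: $318,865 · Unit G1: $143,380 · Unit 4A: $155,515 · Unit 5A: $229,990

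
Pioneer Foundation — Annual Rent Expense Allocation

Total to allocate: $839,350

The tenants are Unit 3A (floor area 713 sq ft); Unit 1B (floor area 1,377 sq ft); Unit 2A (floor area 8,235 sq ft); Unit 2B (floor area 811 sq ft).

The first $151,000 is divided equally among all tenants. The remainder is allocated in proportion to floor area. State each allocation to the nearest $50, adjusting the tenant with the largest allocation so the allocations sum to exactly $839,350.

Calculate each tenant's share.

Unit 3A: $81,800 · Unit 1B: $122,850 · Unit 2A: $546,800 · Unit 2B: $87,900

$151,000 shared equally gives $37,750 per tenant.
Remainder $688,350 by floor area (total 11,136): Unit 3A 44,072.70 → $44,050; Unit 1B 85,116.55 → $85,100; Unit 2A 509,030.37 → $509,050; Unit 2B 50,130.37 → $50,150.
Totals: Unit 3A $37,750 + $44,050 = $81,800; Unit 1B $37,750 + $85,100 = $122,850; Unit 2A $37,750 + $509,050 = $546,800; Unit 2B $37,750 + $50,150 = $87,900.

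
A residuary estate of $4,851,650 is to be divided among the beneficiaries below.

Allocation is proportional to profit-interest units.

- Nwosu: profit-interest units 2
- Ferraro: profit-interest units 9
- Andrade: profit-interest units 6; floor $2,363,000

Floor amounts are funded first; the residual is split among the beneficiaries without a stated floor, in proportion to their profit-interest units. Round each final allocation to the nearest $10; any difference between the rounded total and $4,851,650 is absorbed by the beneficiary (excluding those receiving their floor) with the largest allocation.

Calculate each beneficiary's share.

Guaranteed amounts: Andrade $2,363,000. Remaining pool $2,488,650.
Remaining pool split over remaining profit-interest units 11: Nwosu 452,481.82 → $452,480; Ferraro 2,036,168.18 → $2,036,170.

Nwosu: $452,480 · Ferraro: $2,036,170 · Andrade: $2,363,000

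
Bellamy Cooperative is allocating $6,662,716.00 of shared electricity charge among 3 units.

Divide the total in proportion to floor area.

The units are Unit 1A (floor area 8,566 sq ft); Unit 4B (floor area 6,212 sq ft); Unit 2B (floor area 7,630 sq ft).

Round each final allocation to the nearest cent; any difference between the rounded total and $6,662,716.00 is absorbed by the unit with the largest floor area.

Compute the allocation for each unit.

Unit 1A: $2,546,984.34 | Unit 4B: $1,847,054.26 | Unit 2B: $2,268,677.40

Floor area total: 8,566 + 6,212 + 7,630 = 22,408.
Unrounded shares: Unit 1A 2,546,984.3474; Unit 4B 1,847,054.2571; Unit 2B 2,268,677.3956.
At nearest cent: Unit 1A $2,546,984.35; Unit 4B $1,847,054.26; Unit 2B $2,268,677.40. Sum = $6,662,716.01.
Difference $6,662,716.00 − $6,662,716.01 = −$0.01 applied to largest floor area (Unit 1A): Unit 1A becomes $2,546,984.34.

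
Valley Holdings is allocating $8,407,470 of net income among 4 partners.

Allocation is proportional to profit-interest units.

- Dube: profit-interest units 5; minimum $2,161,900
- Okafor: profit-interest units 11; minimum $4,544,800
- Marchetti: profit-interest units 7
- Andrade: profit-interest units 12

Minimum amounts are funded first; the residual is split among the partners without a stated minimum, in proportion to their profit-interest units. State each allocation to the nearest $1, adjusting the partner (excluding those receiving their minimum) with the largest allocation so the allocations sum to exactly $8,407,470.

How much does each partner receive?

Dube: $2,161,900; Okafor: $4,544,800; Marchetti: $626,599; Andrade: $1,074,171

Minimums first: Dube $2,161,900; Okafor $4,544,800. Remaining pool $1,700,770.
Remaining pool split over remaining profit-interest units 19: Marchetti 626,599.47 → $626,599; Andrade 1,074,170.53 → $1,074,171.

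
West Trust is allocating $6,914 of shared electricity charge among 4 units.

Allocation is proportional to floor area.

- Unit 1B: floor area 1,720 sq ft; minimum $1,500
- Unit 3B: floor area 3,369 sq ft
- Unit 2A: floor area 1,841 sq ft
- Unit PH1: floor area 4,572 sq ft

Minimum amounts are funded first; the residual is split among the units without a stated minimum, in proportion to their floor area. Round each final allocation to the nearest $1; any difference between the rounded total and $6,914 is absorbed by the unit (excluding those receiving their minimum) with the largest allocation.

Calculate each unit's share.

Guaranteed amounts: Unit 1B $1,500. Balance $5,414.
Balance split over remaining floor area 9,782: Unit 3B 1,864.63 → $1,865; Unit 2A 1,018.93 → $1,019; Unit PH1 2,530.44 → $2,530.

Unit 1B: $1,500 | Unit 3B: $1,865 | Unit 2A: $1,019 | Unit PH1: $2,530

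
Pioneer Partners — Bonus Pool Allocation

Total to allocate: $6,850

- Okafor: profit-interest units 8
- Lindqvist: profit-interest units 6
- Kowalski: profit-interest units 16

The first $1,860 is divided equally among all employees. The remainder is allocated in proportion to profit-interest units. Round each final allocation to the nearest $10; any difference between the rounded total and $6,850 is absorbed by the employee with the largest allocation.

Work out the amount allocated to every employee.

Equal tier: $1,860 ÷ 3 = $620 apiece.
Remainder $4,990 by profit-interest units (total 30): Okafor 1,330.67 → $1,330; Lindqvist 998.00 → $1,000; Kowalski 2,661.33 → $2,660.
Totals: Okafor $620 + $1,330 = $1,950; Lindqvist $620 + $1,000 = $1,620; Kowalski $620 + $2,660 = $3,280.

Okafor: $1,950; Lindqvist: $1,620; Kowalski: $3,280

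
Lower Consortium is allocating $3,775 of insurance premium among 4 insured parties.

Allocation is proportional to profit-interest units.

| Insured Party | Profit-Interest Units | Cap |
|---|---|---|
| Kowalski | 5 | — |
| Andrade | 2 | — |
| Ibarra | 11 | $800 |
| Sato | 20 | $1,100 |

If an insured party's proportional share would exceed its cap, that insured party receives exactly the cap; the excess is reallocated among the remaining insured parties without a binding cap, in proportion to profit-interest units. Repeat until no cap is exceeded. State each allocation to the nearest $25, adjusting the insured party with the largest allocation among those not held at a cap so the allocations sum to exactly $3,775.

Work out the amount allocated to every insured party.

Total profit-interest units = 38.
Unconstrained shares: Kowalski 496.71; Andrade 198.68; Ibarra 1,092.76; Sato 1,986.84.
Held at cap: Ibarra ($800), Sato ($1,100); residual $1,875 reallocated over remaining profit-interest units 7.
Shares after redistribution: Kowalski 1,339.29 → $1,350; Andrade 535.71 → $525.

Kowalski: $1,350 · Andrade: $525 · Ibarra: $800 · Sato: $1,100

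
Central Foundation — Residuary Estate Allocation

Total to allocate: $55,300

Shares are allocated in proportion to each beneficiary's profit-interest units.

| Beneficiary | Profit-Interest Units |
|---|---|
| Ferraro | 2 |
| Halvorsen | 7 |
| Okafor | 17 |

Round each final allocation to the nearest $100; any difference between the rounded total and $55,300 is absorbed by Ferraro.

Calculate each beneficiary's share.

Ferraro: $4,200; Halvorsen: $14,900; Okafor: $36,200

Sum of profit-interest units: 26.
Pro-rata amounts: Ferraro 2/26 × $55,300 = 4,253.85; Halvorsen 7/26 × $55,300 = 14,888.46; Okafor 17/26 × $55,300 = 36,157.69.
Rounded to nearest $100: Ferraro $4,300; Halvorsen $14,900; Okafor $36,200. Sum = $55,400.
Difference $55,300 − $55,400 = −$100 applied to Ferraro: Ferraro becomes $4,200.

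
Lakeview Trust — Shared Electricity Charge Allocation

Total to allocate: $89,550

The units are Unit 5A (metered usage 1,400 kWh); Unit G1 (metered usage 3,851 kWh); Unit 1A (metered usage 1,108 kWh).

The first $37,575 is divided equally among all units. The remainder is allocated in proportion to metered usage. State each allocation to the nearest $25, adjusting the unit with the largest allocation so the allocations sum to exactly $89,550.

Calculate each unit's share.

Equal tier: $37,575 ÷ 3 = $12,525 apiece.
Remainder $51,975 by metered usage (total 6,359): Unit 5A 11,442.84 → $11,450; Unit G1 31,475.97 → $31,475; Unit 1A 9,056.19 → $9,050.
Totals: Unit 5A $12,525 + $11,450 = $23,975; Unit G1 $12,525 + $31,475 = $44,000; Unit 1A $12,525 + $9,050 = $21,575.

Unit 5A: $23,975 | Unit G1: $44,000 | Unit 1A: $21,575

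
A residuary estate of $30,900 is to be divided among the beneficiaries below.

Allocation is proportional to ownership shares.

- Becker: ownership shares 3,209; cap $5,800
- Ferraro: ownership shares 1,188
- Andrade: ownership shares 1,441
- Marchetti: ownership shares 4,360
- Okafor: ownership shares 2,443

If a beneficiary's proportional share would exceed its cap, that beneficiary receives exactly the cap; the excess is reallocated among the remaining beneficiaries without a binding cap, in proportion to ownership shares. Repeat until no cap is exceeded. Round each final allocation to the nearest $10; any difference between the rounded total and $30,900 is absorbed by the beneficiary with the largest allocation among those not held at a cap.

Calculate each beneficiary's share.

Sum of ownership shares: 12,641.
Pro-rata shares before constraints: Becker 7,844.17; Ferraro 2,903.98; Andrade 3,522.42; Marchetti 10,657.70; Okafor 5,971.73.
Cap binds for Becker ($5,800); balance $25,100 reallocated over remaining ownership shares 9,432.
Shares after redistribution: Ferraro 3,161.45 → $3,160; Andrade 3,834.72 → $3,830; Marchetti 11,602.63 → $11,600; Okafor 6,501.20 → $6,500.
Rounding difference +$10 applied to Marchetti → $11,610.

Becker: $5,800 | Ferraro: $3,160 | Andrade: $3,830 | Marchetti: $11,610 | Okafor: $6,500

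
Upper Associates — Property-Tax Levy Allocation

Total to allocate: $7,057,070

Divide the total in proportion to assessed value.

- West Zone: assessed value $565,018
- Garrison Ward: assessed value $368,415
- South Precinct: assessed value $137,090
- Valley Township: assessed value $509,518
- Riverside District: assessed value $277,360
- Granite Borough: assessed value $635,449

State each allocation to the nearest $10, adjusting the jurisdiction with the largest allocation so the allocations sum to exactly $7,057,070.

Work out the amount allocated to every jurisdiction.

West Zone: $1,599,520 · Garrison Ward: $1,042,960 · South Precinct: $388,090 · Valley Township: $1,442,410 · Riverside District: $785,190 · Granite Borough: $1,798,900

Combined assessed value = 2,492,850.
Unrounded shares: West Zone 565,018/2,492,850 × $7,057,070 = 1,599,523.27; Garrison Ward 368,415/2,492,850 × $7,057,070 = 1,042,955.03; South Precinct 137,090/2,492,850 × $7,057,070 = 388,091.43; Valley Township 509,518/2,492,850 × $7,057,070 = 1,442,406.96; Riverside District 277,360/2,492,850 × $7,057,070 = 785,185.20; Granite Borough 635,449/2,492,850 × $7,057,070 = 1,798,908.11.
Rounded to nearest $10: West Zone $1,599,520; Garrison Ward $1,042,960; South Precinct $388,090; Valley Township $1,442,410; Riverside District $785,190; Granite Borough $1,798,910. Sum = $7,057,080.
Difference $7,057,070 − $7,057,080 = −$10 applied to largest allocation (Granite Borough): Granite Borough becomes $1,798,900.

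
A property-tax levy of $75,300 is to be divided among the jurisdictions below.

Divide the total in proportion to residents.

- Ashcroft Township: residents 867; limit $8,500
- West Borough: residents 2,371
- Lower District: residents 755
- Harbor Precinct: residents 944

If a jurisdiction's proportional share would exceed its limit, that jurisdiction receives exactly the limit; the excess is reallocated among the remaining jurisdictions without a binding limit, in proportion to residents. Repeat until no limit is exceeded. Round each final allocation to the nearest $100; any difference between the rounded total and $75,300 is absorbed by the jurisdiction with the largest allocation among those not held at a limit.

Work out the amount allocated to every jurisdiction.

Ashcroft Township: $8,500; West Borough: $38,900; Lower District: $12,400; Harbor Precinct: $15,500

Sum of residents: 4,937.
Proportional shares (ignoring caps): Ashcroft Township 13,223.64; West Borough 36,162.91; Lower District 11,515.39; Harbor Precinct 14,398.06.
Capped: Ashcroft Township ($8,500); remaining pool $66,800 reallocated over remaining residents 4,070.
Redistributed shares: West Borough 38,914.69 → $38,900; Lower District 12,391.65 → $12,400; Harbor Precinct 15,493.66 → $15,500.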